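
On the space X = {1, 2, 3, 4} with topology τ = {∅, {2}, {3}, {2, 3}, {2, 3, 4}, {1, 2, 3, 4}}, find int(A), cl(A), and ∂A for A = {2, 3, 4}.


int(A) = {2, 3, 4}, cl(A) = {1, 2, 3, 4}, ∂A = {1}.

Closed sets in (X, τ) are complements of opens:
  closed(X, τ) = {∅, {1}, {1, 4}, {1, 2, 4}, {1, 3, 4}, {1, 2, 3, 4}}.
int(A) = ⋃ {U ∈ τ : U ⊆ A}. Opens contained in A: ∅, {2}, {3}, {2, 3}, {2, 3, 4}.
Taking the union of these: int(A) = {2, 3, 4}.
cl(A) = ⋂ {C closed : A ⊆ C}. Closed sets containing A: {1, 2, 3, 4}.
Intersecting these: cl(A) = {1, 2, 3, 4}.
∂A = cl(A) ∖ int(A) = {1, 2, 3, 4} ∖ {2, 3, 4} = {1}.


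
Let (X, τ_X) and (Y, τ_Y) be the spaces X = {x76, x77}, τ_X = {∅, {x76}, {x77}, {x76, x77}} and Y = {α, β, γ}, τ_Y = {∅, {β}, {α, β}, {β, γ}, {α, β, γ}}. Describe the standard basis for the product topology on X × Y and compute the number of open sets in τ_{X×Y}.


Basis B = {∅ × ∅, {x76} × {β}, {x77} × {β}, {x76} × {α, β}, {x76} × {β, γ}, {x76, x77} × {β}, {x77} × {α, β}, {x77} × {β, γ}, {x76} × {α, β, γ}, {x77} × {α, β, γ}, {x76, x77} × {α, β}, {x76, x77} × {β, γ}, {x76, x77} × {α, β, γ}}; |τ_{X×Y}| = 25.

Enumerate products U × V with U ∈ τ_X, V ∈ τ_Y (deduplicated):
  ∅ × ∅ = {} (∅)
  {x76} × {β} = {(x76,β)}
  {x77} × {β} = {(x77,β)}
  {x76} × {α, β} = {(x76,α), (x76,β)}
  {x76} × {β, γ} = {(x76,β), (x76,γ)}
  {x76, x77} × {β} = {(x76,β), (x77,β)}
  {x77} × {α, β} = {(x77,α), (x77,β)}
  {x77} × {β, γ} = {(x77,β), (x77,γ)}
  {x76} × {α, β, γ} = {(x76,α), (x76,β), (x76,γ)}
  {x77} × {α, β, γ} = {(x77,α), (x77,β), (x77,γ)}
  {x76, x77} × {α, β} = {(x76,α), (x76,β), (x77,α), (x77,β)}
  {x76, x77} × {β, γ} = {(x76,β), (x76,γ), (x77,β), (x77,γ)}
  {x76, x77} × {α, β, γ} = {(x76,α), (x76,β), (x76,γ), (x77,α), (x77,β), (x77,γ)}
These 13 distinct sets form the basis B.
Close under arbitrary unions to get τ_{X×Y}; counting gives |τ_{X×Y}| = 25.


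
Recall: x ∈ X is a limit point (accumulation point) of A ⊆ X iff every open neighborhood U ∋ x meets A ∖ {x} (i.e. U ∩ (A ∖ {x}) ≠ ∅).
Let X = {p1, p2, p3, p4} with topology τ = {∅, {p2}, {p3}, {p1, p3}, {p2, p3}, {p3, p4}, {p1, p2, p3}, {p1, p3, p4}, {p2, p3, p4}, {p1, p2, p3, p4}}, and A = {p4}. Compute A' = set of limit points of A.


A' = ∅

For each x ∈ X, list the open sets U ∈ τ with x ∈ U, then check whether U ∩ (A ∖ {x}) ≠ ∅ for every such U.
  x = p1: open {p1, p3} ∋ x has {p1, p3} ∩ (A ∖ {p1}) = ∅, so x is NOT a limit point.
  x = p2: open {p2} ∋ x has {p2} ∩ (A ∖ {p2}) = ∅, so x is NOT a limit point.
  x = p3: open {p3} ∋ x has {p3} ∩ (A ∖ {p3}) = ∅, so x is NOT a limit point.
  x = p4: open {p3, p4} ∋ x has {p3, p4} ∩ (A ∖ {p4}) = ∅, so x is NOT a limit point.
Collecting: A' = ∅.


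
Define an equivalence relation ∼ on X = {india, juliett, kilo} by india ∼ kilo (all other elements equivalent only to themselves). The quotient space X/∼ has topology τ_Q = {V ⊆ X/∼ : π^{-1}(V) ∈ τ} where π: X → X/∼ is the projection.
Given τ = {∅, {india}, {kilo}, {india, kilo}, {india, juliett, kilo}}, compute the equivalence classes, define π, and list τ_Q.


X/∼ = {[india=kilo], [juliett]}; |τ_Q| = 3.

Equivalence classes: [india=kilo], [juliett].
Quotient map π: X → X/∼ sends india ↦ [india=kilo], juliett ↦ [juliett], kilo ↦ [india=kilo].
For each subset V ⊆ X/∼, compute π^{-1}(V) ⊆ X and check whether π^{-1}(V) ∈ τ. V is open in τ_Q iff π^{-1}(V) ∈ τ.
  V = {}: π^{-1}(V) = ∅ ∈ τ ✓.
  V = {[india=kilo]}: π^{-1}(V) = {india, kilo} ∈ τ ✓.
  V = {[juliett]}: π^{-1}(V) = {juliett} ∉ τ ✗.
  V = {[india=kilo], [juliett]}: π^{-1}(V) = {india, juliett, kilo} ∈ τ ✓.
Open sets in the quotient: τ_Q = {{}, {[india=kilo]}, {[india=kilo], [juliett]}} (3 elements).


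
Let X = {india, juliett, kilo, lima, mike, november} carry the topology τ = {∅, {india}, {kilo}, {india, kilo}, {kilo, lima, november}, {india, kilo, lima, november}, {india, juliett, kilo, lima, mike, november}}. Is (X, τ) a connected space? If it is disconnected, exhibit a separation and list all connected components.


(X, τ) is connected.

Find clopen sets (U ∈ τ with X ∖ U ∈ τ):
  U = ∅, X ∖ U = {india, juliett, kilo, lima, mike, november} — both open, so U is clopen.
  U = {india, juliett, kilo, lima, mike, november}, X ∖ U = ∅ — both open, so U is clopen.
Only trivial clopens (∅ and X) exist, so (X, τ) is connected.
Compute connected components by grouping points that agree on all clopens:
  component: {india, juliett, kilo, lima, mike, november}


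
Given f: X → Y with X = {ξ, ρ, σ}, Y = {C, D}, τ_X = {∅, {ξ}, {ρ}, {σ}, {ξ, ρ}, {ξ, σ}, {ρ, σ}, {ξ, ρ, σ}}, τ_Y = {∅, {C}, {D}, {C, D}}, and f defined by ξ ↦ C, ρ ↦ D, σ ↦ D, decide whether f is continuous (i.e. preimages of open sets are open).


f IS continuous.

Compute f^{-1}(U) for each U ∈ τ_Y:
  U = ∅: f^{-1}(U) = ∅ ∈ τ_X ✓.
  U = {C}: f^{-1}(U) = {ξ} ∈ τ_X ✓.
  U = {D}: f^{-1}(U) = {ρ, σ} ∈ τ_X ✓.
  U = {C, D}: f^{-1}(U) = {ξ, ρ, σ} ∈ τ_X ✓.
Every preimage lies in τ_X, so f IS continuous.


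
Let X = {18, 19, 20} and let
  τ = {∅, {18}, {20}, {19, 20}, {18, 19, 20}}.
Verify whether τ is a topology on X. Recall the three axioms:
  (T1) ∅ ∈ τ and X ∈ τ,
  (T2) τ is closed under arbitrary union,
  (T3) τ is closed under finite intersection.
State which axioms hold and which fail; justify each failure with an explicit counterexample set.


τ is NOT a topology on X.

Axiom (T1): ∅ ∈ τ? Yes; X ∈ τ? Yes.
Axiom (T2/T3): check pairwise unions and intersections of members of τ.
Counterexample for (T2): {18} ∪ {20} = {18, 20} ∉ τ. Therefore τ is NOT a topology.


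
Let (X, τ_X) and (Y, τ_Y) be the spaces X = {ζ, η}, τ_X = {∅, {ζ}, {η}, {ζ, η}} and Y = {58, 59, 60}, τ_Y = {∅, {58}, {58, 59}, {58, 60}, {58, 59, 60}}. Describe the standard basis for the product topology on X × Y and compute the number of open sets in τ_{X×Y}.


Basis B = {∅ × ∅, {ζ} × {58}, {η} × {58}, {ζ} × {58, 59}, {ζ} × {58, 60}, {ζ, η} × {58}, {η} × {58, 59}, {η} × {58, 60}, {ζ} × {58, 59, 60}, {η} × {58, 59, 60}, {ζ, η} × {58, 59}, {ζ, η} × {58, 60}, {ζ, η} × {58, 59, 60}}; |τ_{X×Y}| = 25.

Enumerate products U × V with U ∈ τ_X, V ∈ τ_Y (deduplicated):
  ∅ × ∅ = {} (∅)
  {ζ} × {58} = {(ζ,58)}
  {η} × {58} = {(η,58)}
  {ζ} × {58, 59} = {(ζ,58), (ζ,59)}
  {ζ} × {58, 60} = {(ζ,58), (ζ,60)}
  {ζ, η} × {58} = {(ζ,58), (η,58)}
  {η} × {58, 59} = {(η,58), (η,59)}
  {η} × {58, 60} = {(η,58), (η,60)}
  {ζ} × {58, 59, 60} = {(ζ,58), (ζ,59), (ζ,60)}
  {η} × {58, 59, 60} = {(η,58), (η,59), (η,60)}
  {ζ, η} × {58, 59} = {(ζ,58), (ζ,59), (η,58), (η,59)}
  {ζ, η} × {58, 60} = {(ζ,58), (ζ,60), (η,58), (η,60)}
  {ζ, η} × {58, 59, 60} = {(ζ,58), (ζ,59), (ζ,60), (η,58), (η,59), (η,60)}
These 13 distinct sets form the basis B.
Close under arbitrary unions to get τ_{X×Y}; counting gives |τ_{X×Y}| = 25.


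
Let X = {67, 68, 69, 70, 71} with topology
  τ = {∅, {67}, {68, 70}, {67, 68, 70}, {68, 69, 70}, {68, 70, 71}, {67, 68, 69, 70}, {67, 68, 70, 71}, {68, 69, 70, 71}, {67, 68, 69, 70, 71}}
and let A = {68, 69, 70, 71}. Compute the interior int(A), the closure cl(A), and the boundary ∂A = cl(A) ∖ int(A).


int(A) = {68, 69, 70, 71}, cl(A) = {68, 69, 70, 71}, ∂A = ∅.

Closed sets in (X, τ) are complements of opens:
  closed(X, τ) = {∅, {67}, {69}, {71}, {67, 69}, {67, 71}, {69, 71}, {67, 69, 71}, {68, 69, 70, 71}, {67, 68, 69, 70, 71}}.
int(A) = ⋃ {U ∈ τ : U ⊆ A}. Opens contained in A: ∅, {68, 70}, {68, 69, 70}, {68, 70, 71}, {68, 69, 70, 71}.
Taking the union of these: int(A) = {68, 69, 70, 71}.
cl(A) = ⋂ {C closed : A ⊆ C}. Closed sets containing A: {68, 69, 70, 71}, {67, 68, 69, 70, 71}.
Intersecting these: cl(A) = {68, 69, 70, 71}.
∂A = cl(A) ∖ int(A) = {68, 69, 70, 71} ∖ {68, 69, 70, 71} = ∅.


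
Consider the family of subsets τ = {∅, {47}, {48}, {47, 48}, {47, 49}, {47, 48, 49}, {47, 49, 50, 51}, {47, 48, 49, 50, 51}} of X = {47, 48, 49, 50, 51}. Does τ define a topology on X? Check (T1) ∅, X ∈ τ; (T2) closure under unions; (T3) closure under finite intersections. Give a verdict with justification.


τ IS a topology on X.

Axiom (T1): ∅ ∈ τ? Yes; X ∈ τ? Yes.
Axiom (T2/T3): check pairwise unions and intersections of members of τ.
All pairwise intersections and unions checked — each lies in τ. Therefore τ satisfies (T1), (T2), (T3): it IS a topology on X.


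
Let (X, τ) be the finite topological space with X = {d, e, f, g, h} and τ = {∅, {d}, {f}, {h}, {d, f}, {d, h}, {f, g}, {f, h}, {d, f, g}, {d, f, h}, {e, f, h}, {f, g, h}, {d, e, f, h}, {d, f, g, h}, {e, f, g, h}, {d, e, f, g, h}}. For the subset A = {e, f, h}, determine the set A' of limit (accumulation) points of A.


A' = {e, g}

For each x ∈ X, list the open sets U ∈ τ with x ∈ U, then check whether U ∩ (A ∖ {x}) ≠ ∅ for every such U.
  x = d: open {d} ∋ x has {d} ∩ (A ∖ {d}) = ∅, so x is NOT a limit point.
  x = e: opens ∋ x are {e, f, h}, {d, e, f, h}, {e, f, g, h}, {d, e, f, g, h}; each meets A ∖ {e}, so x IS a limit point.
  x = f: open {f} ∋ x has {f} ∩ (A ∖ {f}) = ∅, so x is NOT a limit point.
  x = g: opens ∋ x are {f, g}, {d, f, g}, {f, g, h}, {d, f, g, h}, {e, f, g, h}, {d, e, f, g, h}; each meets A ∖ {g}, so x IS a limit point.
  x = h: open {h} ∋ x has {h} ∩ (A ∖ {h}) = ∅, so x is NOT a limit point.
Collecting: A' = {e, g}.


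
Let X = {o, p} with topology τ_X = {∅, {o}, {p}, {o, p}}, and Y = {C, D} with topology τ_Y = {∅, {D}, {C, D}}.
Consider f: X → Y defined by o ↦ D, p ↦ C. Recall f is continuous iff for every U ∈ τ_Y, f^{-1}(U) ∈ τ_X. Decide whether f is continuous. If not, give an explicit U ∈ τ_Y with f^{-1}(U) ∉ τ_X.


f IS continuous.

Compute f^{-1}(U) for each U ∈ τ_Y:
  U = ∅: f^{-1}(U) = ∅ ∈ τ_X ✓.
  U = {D}: f^{-1}(U) = {o} ∈ τ_X ✓.
  U = {C, D}: f^{-1}(U) = {o, p} ∈ τ_X ✓.
Every preimage lies in τ_X, so f IS continuous.


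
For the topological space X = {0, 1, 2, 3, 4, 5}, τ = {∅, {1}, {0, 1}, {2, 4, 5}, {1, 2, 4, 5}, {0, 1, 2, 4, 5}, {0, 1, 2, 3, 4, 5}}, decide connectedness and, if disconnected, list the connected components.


(X, τ) is connected.

Find clopen sets (U ∈ τ with X ∖ U ∈ τ):
  U = ∅, X ∖ U = {0, 1, 2, 3, 4, 5} — both open, so U is clopen.
  U = {0, 1, 2, 3, 4, 5}, X ∖ U = ∅ — both open, so U is clopen.
Only trivial clopens (∅ and X) exist, so (X, τ) is connected.
Compute connected components by grouping points that agree on all clopens:
  component: {0, 1, 2, 3, 4, 5}


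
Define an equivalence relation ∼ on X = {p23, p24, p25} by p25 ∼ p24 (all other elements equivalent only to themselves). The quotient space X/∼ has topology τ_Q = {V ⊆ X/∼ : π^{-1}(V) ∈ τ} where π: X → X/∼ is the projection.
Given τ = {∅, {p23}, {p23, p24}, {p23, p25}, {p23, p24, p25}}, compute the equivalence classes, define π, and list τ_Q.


X/∼ = {[p23], [p24=p25]}; |τ_Q| = 3.

Equivalence classes: [p23], [p24=p25].
Quotient map π: X → X/∼ sends p23 ↦ [p23], p24 ↦ [p24=p25], p25 ↦ [p24=p25].
For each subset V ⊆ X/∼, compute π^{-1}(V) ⊆ X and check whether π^{-1}(V) ∈ τ. V is open in τ_Q iff π^{-1}(V) ∈ τ.
  V = {}: π^{-1}(V) = ∅ ∈ τ ✓.
  V = {[p23]}: π^{-1}(V) = {p23} ∈ τ ✓.
  V = {[p24=p25]}: π^{-1}(V) = {p24, p25} ∉ τ ✗.
  V = {[p23], [p24=p25]}: π^{-1}(V) = {p23, p24, p25} ∈ τ ✓.
Open sets in the quotient: τ_Q = {{}, {[p23]}, {[p23], [p24=p25]}} (3 elements).


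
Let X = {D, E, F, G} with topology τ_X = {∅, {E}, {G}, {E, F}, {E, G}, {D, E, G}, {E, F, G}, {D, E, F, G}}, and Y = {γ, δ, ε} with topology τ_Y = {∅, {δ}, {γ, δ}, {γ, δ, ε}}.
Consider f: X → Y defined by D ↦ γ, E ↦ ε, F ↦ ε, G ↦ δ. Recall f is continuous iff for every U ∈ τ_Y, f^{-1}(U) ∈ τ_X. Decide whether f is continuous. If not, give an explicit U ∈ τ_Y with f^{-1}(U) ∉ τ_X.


f is NOT continuous.

Compute f^{-1}(U) for each U ∈ τ_Y:
  U = ∅: f^{-1}(U) = ∅ ∈ τ_X ✓.
  U = {δ}: f^{-1}(U) = {G} ∈ τ_X ✓.
  U = {γ, δ}: f^{-1}(U) = {D, G} ∉ τ_X ✗.
  U = {γ, δ, ε}: f^{-1}(U) = {D, E, F, G} ∈ τ_X ✓.
Found U = {γ, δ} with f^{-1}(U) = {D, G} not in τ_X. Therefore f is NOT continuous.


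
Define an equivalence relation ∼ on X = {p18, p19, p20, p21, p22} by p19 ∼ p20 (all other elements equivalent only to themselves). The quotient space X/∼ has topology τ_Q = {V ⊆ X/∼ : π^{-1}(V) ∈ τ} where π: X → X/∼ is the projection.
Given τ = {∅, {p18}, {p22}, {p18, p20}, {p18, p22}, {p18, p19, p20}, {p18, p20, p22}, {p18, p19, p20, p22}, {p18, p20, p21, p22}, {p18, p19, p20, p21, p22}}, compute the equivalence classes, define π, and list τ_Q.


X/∼ = {[p18], [p19=p20], [p21], [p22]}; |τ_Q| = 7.

Equivalence classes: [p18], [p19=p20], [p21], [p22].
Quotient map π: X → X/∼ sends p18 ↦ [p18], p19 ↦ [p19=p20], p20 ↦ [p19=p20], p21 ↦ [p21], p22 ↦ [p22].
For each subset V ⊆ X/∼, compute π^{-1}(V) ⊆ X and check whether π^{-1}(V) ∈ τ. V is open in τ_Q iff π^{-1}(V) ∈ τ.
  V = {}: π^{-1}(V) = ∅ ∈ τ ✓.
  V = {[p18]}: π^{-1}(V) = {p18} ∈ τ ✓.
  V = {[p19=p20]}: π^{-1}(V) = {p19, p20} ∉ τ ✗.
  V = {[p18], [p19=p20]}: π^{-1}(V) = {p18, p19, p20} ∈ τ ✓.
  V = {[p21]}: π^{-1}(V) = {p21} ∉ τ ✗.
  V = {[p18], [p21]}: π^{-1}(V) = {p18, p21} ∉ τ ✗.
  V = {[p19=p20], [p21]}: π^{-1}(V) = {p19, p20, p21} ∉ τ ✗.
  V = {[p18], [p19=p20], [p21]}: π^{-1}(V) = {p18, p19, p20, p21} ∉ τ ✗.
  V = {[p22]}: π^{-1}(V) = {p22} ∈ τ ✓.
  V = {[p18], [p22]}: π^{-1}(V) = {p18, p22} ∈ τ ✓.
  V = {[p19=p20], [p22]}: π^{-1}(V) = {p19, p20, p22} ∉ τ ✗.
  V = {[p18], [p19=p20], [p22]}: π^{-1}(V) = {p18, p19, p20, p22} ∈ τ ✓.
  V = {[p21], [p22]}: π^{-1}(V) = {p21, p22} ∉ τ ✗.
  V = {[p18], [p21], [p22]}: π^{-1}(V) = {p18, p21, p22} ∉ τ ✗.
  V = {[p19=p20], [p21], [p22]}: π^{-1}(V) = {p19, p20, p21, p22} ∉ τ ✗.
  V = {[p18], [p19=p20], [p21], [p22]}: π^{-1}(V) = {p18, p19, p20, p21, p22} ∈ τ ✓.
Open sets in the quotient: τ_Q = {{}, {[p18]}, {[p18], [p19=p20]}, {[p22]}, {[p18], [p22]}, {[p18], [p19=p20], [p22]}, {[p18], [p19=p20], [p21], [p22]}} (7 elements).


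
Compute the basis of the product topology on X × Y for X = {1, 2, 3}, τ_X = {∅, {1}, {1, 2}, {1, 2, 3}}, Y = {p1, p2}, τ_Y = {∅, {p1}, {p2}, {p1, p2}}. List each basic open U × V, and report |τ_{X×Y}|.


Basis B = {∅ × ∅, {1} × {p1}, {1} × {p2}, {1} × {p1, p2}, {1, 2} × {p1}, {1, 2} × {p2}, {1, 2, 3} × {p1}, {1, 2, 3} × {p2}, {1, 2} × {p1, p2}, {1, 2, 3} × {p1, p2}}; |τ_{X×Y}| = 16.

Enumerate products U × V with U ∈ τ_X, V ∈ τ_Y (deduplicated):
  ∅ × ∅ = {} (∅)
  {1} × {p1} = {(1,p1)}
  {1} × {p2} = {(1,p2)}
  {1} × {p1, p2} = {(1,p1), (1,p2)}
  {1, 2} × {p1} = {(1,p1), (2,p1)}
  {1, 2} × {p2} = {(1,p2), (2,p2)}
  {1, 2, 3} × {p1} = {(1,p1), (2,p1), (3,p1)}
  {1, 2, 3} × {p2} = {(1,p2), (2,p2), (3,p2)}
  {1, 2} × {p1, p2} = {(1,p1), (1,p2), (2,p1), (2,p2)}
  {1, 2, 3} × {p1, p2} = {(1,p1), (1,p2), (2,p1), (2,p2), (3,p1), (3,p2)}
These 10 distinct sets form the basis B.
Close under arbitrary unions to get τ_{X×Y}; counting gives |τ_{X×Y}| = 16.


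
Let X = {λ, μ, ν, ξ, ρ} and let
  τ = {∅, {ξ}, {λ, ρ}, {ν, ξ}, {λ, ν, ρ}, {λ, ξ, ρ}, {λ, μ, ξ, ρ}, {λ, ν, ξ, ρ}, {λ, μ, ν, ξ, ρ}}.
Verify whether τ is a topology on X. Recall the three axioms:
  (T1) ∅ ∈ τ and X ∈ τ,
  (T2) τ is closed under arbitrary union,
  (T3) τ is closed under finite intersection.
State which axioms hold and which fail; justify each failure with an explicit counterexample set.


τ is NOT a topology on X.

Axiom (T1): ∅ ∈ τ? Yes; X ∈ τ? Yes.
Axiom (T2/T3): check pairwise unions and intersections of members of τ.
Counterexample for (T3): {ν, ξ} ∩ {λ, ν, ρ} = {ν} ∉ τ. Therefore τ is NOT a topology.


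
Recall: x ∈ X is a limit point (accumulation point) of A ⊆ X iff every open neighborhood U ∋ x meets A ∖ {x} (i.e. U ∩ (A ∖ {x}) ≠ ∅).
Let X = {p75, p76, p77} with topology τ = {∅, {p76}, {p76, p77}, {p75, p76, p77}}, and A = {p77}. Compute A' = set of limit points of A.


A' = {p75}

For each x ∈ X, list the open sets U ∈ τ with x ∈ U, then check whether U ∩ (A ∖ {x}) ≠ ∅ for every such U.
  x = p75: opens ∋ x are {p75, p76, p77}; each meets A ∖ {p75}, so x IS a limit point.
  x = p76: open {p76} ∋ x has {p76} ∩ (A ∖ {p76}) = ∅, so x is NOT a limit point.
  x = p77: open {p76, p77} ∋ x has {p76, p77} ∩ (A ∖ {p77}) = ∅, so x is NOT a limit point.
Collecting: A' = {p75}.


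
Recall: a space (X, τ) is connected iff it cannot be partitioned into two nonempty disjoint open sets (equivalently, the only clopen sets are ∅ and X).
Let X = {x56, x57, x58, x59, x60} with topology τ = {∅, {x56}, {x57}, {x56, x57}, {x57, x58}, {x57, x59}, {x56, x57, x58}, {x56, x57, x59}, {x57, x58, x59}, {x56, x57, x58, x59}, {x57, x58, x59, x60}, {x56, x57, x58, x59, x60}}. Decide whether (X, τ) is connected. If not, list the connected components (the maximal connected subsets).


(X, τ) is disconnected; components = [{x56}, {x57, x58, x59, x60}].

Find clopen sets (U ∈ τ with X ∖ U ∈ τ):
  U = ∅, X ∖ U = {x56, x57, x58, x59, x60} — both open, so U is clopen.
  U = {x56}, X ∖ U = {x57, x58, x59, x60} — both open, so U is clopen.
  U = {x57, x58, x59, x60}, X ∖ U = {x56} — both open, so U is clopen.
  U = {x56, x57, x58, x59, x60}, X ∖ U = ∅ — both open, so U is clopen.
Nontrivial clopen(s) exist: e.g. {x57, x58, x59, x60}. So (X, τ) is disconnected.
Compute connected components by grouping points that agree on all clopens:
  component: {x56}
  component: {x57, x58, x59, x60}


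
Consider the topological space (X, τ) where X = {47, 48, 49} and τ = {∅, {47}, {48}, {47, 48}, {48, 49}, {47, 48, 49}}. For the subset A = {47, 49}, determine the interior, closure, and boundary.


int(A) = {47}, cl(A) = {47, 49}, ∂A = {49}.

Closed sets in (X, τ) are complements of opens:
  closed(X, τ) = {∅, {47}, {49}, {47, 49}, {48, 49}, {47, 48, 49}}.
int(A) = ⋃ {U ∈ τ : U ⊆ A}. Opens contained in A: ∅, {47}.
Taking the union of these: int(A) = {47}.
cl(A) = ⋂ {C closed : A ⊆ C}. Closed sets containing A: {47, 49}, {47, 48, 49}.
Intersecting these: cl(A) = {47, 49}.
∂A = cl(A) ∖ int(A) = {47, 49} ∖ {47} = {49}.


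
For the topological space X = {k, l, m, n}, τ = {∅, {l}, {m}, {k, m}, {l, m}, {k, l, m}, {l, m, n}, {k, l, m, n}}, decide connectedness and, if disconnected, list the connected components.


(X, τ) is connected.

Find clopen sets (U ∈ τ with X ∖ U ∈ τ):
  U = ∅, X ∖ U = {k, l, m, n} — both open, so U is clopen.
  U = {k, l, m, n}, X ∖ U = ∅ — both open, so U is clopen.
Only trivial clopens (∅ and X) exist, so (X, τ) is connected.
Compute connected components by grouping points that agree on all clopens:
  component: {k, l, m, n}


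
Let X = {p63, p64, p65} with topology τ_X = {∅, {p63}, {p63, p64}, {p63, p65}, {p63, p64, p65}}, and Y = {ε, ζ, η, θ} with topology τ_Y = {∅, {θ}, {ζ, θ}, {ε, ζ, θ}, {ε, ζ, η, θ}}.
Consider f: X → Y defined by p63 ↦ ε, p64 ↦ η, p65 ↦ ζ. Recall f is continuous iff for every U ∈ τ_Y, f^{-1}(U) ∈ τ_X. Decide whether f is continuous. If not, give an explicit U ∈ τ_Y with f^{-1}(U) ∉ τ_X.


f is NOT continuous.

Compute f^{-1}(U) for each U ∈ τ_Y:
  U = ∅: f^{-1}(U) = ∅ ∈ τ_X ✓.
  U = {θ}: f^{-1}(U) = ∅ ∈ τ_X ✓.
  U = {ζ, θ}: f^{-1}(U) = {p65} ∉ τ_X ✗.
  U = {ε, ζ, θ}: f^{-1}(U) = {p63, p65} ∈ τ_X ✓.
  U = {ε, ζ, η, θ}: f^{-1}(U) = {p63, p64, p65} ∈ τ_X ✓.
Found U = {ζ, θ} with f^{-1}(U) = {p65} not in τ_X. Therefore f is NOT continuous.


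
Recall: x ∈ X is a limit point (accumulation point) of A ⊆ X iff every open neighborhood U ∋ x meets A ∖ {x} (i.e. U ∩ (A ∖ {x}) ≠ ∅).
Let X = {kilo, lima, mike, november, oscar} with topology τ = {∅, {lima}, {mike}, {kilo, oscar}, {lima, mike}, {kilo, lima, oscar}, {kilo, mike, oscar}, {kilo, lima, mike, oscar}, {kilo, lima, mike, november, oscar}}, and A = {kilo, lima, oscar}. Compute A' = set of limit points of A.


A' = {kilo, november, oscar}

For each x ∈ X, list the open sets U ∈ τ with x ∈ U, then check whether U ∩ (A ∖ {x}) ≠ ∅ for every such U.
  x = kilo: opens ∋ x are {kilo, oscar}, {kilo, lima, oscar}, {kilo, mike, oscar}, {kilo, lima, mike, oscar}, {kilo, lima, mike, november, oscar}; each meets A ∖ {kilo}, so x IS a limit point.
  x = lima: open {lima} ∋ x has {lima} ∩ (A ∖ {lima}) = ∅, so x is NOT a limit point.
  x = mike: open {mike} ∋ x has {mike} ∩ (A ∖ {mike}) = ∅, so x is NOT a limit point.
  x = november: opens ∋ x are {kilo, lima, mike, november, oscar}; each meets A ∖ {november}, so x IS a limit point.
  x = oscar: opens ∋ x are {kilo, oscar}, {kilo, lima, oscar}, {kilo, mike, oscar}, {kilo, lima, mike, oscar}, {kilo, lima, mike, november, oscar}; each meets A ∖ {oscar}, so x IS a limit point.
Collecting: A' = {kilo, november, oscar}.


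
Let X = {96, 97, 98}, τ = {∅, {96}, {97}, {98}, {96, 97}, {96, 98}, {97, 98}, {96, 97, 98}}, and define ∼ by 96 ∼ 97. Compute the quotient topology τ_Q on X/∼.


X/∼ = {[96=97], [98]}; |τ_Q| = 4.

Equivalence classes: [96=97], [98].
Quotient map π: X → X/∼ sends 96 ↦ [96=97], 97 ↦ [96=97], 98 ↦ [98].
For each subset V ⊆ X/∼, compute π^{-1}(V) ⊆ X and check whether π^{-1}(V) ∈ τ. V is open in τ_Q iff π^{-1}(V) ∈ τ.
  V = {}: π^{-1}(V) = ∅ ∈ τ ✓.
  V = {[96=97]}: π^{-1}(V) = {96, 97} ∈ τ ✓.
  V = {[98]}: π^{-1}(V) = {98} ∈ τ ✓.
  V = {[96=97], [98]}: π^{-1}(V) = {96, 97, 98} ∈ τ ✓.
Open sets in the quotient: τ_Q = {{}, {[96=97]}, {[98]}, {[96=97], [98]}} (4 elements).


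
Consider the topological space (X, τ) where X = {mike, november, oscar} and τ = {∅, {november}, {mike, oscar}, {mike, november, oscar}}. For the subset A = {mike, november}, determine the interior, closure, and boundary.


int(A) = {november}, cl(A) = {mike, november, oscar}, ∂A = {mike, oscar}.

Closed sets in (X, τ) are complements of opens:
  closed(X, τ) = {∅, {november}, {mike, oscar}, {mike, november, oscar}}.
int(A) = ⋃ {U ∈ τ : U ⊆ A}. Opens contained in A: ∅, {november}.
Taking the union of these: int(A) = {november}.
cl(A) = ⋂ {C closed : A ⊆ C}. Closed sets containing A: {mike, november, oscar}.
Intersecting these: cl(A) = {mike, november, oscar}.
∂A = cl(A) ∖ int(A) = {mike, november, oscar} ∖ {november} = {mike, oscar}.


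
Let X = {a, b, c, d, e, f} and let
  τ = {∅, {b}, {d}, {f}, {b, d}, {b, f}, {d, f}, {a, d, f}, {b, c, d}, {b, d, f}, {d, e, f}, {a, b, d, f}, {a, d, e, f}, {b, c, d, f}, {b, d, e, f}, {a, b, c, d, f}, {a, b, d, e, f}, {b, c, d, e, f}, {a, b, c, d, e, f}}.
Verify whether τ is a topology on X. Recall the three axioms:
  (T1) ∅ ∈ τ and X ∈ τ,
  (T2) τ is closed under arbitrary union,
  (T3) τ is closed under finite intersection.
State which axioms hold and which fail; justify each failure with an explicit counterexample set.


τ IS a topology on X.

Axiom (T1): ∅ ∈ τ? Yes; X ∈ τ? Yes.
Axiom (T2/T3): check pairwise unions and intersections of members of τ.
All pairwise intersections and unions checked — each lies in τ. Therefore τ satisfies (T1), (T2), (T3): it IS a topology on X.


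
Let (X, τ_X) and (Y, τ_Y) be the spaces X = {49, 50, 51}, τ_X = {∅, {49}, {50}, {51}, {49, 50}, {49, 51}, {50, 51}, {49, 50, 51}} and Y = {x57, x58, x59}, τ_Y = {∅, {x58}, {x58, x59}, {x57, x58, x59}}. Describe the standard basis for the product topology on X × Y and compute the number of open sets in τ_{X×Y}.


Basis B = {∅ × ∅, {49} × {x58}, {50} × {x58}, {51} × {x58}, {49} × {x58, x59}, {49, 50} × {x58}, {49, 51} × {x58}, {50} × {x58, x59}, {50, 51} × {x58}, {51} × {x58, x59}, {49} × {x57, x58, x59}, {49, 50, 51} × {x58}, {50} × {x57, x58, x59}, {51} × {x57, x58, x59}, {49, 50} × {x58, x59}, {49, 51} × {x58, x59}, {50, 51} × {x58, x59}, {49, 50} × {x57, x58, x59}, {49, 51} × {x57, x58, x59}, {49, 50, 51} × {x58, x59}, {50, 51} × {x57, x58, x59}, {49, 50, 51} × {x57, x58, x59}}; |τ_{X×Y}| = 64.

Enumerate products U × V with U ∈ τ_X, V ∈ τ_Y (deduplicated):
  ∅ × ∅ = {} (∅)
  {49} × {x58} = {(49,x58)}
  {50} × {x58} = {(50,x58)}
  {51} × {x58} = {(51,x58)}
  {49} × {x58, x59} = {(49,x58), (49,x59)}
  {49, 50} × {x58} = {(49,x58), (50,x58)}
  {49, 51} × {x58} = {(49,x58), (51,x58)}
  {50} × {x58, x59} = {(50,x58), (50,x59)}
  {50, 51} × {x58} = {(50,x58), (51,x58)}
  {51} × {x58, x59} = {(51,x58), (51,x59)}
  {49} × {x57, x58, x59} = {(49,x57), (49,x58), (49,x59)}
  {49, 50, 51} × {x58} = {(49,x58), (50,x58), (51,x58)}
  {50} × {x57, x58, x59} = {(50,x57), (50,x58), (50,x59)}
  {51} × {x57, x58, x59} = {(51,x57), (51,x58), (51,x59)}
  {49, 50} × {x58, x59} = {(49,x58), (49,x59), (50,x58), (50,x59)}
  {49, 51} × {x58, x59} = {(49,x58), (49,x59), (51,x58), (51,x59)}
  {50, 51} × {x58, x59} = {(50,x58), (50,x59), (51,x58), (51,x59)}
  {49, 50} × {x57, x58, x59} = {(49,x57), (49,x58), (49,x59), (50,x57), (50,x58), (50,x59)}
  {49, 51} × {x57, x58, x59} = {(49,x57), (49,x58), (49,x59), (51,x57), (51,x58), (51,x59)}
  {49, 50, 51} × {x58, x59} = {(49,x58), (49,x59), (50,x58), (50,x59), (51,x58), (51,x59)}
  {50, 51} × {x57, x58, x59} = {(50,x57), (50,x58), (50,x59), (51,x57), (51,x58), (51,x59)}
  {49, 50, 51} × {x57, x58, x59} = {(49,x57), (49,x58), (49,x59), (50,x57), (50,x58), (50,x59), (51,x57), (51,x58), (51,x59)}
These 22 distinct sets form the basis B.
Close under arbitrary unions to get τ_{X×Y}; counting gives |τ_{X×Y}| = 64.


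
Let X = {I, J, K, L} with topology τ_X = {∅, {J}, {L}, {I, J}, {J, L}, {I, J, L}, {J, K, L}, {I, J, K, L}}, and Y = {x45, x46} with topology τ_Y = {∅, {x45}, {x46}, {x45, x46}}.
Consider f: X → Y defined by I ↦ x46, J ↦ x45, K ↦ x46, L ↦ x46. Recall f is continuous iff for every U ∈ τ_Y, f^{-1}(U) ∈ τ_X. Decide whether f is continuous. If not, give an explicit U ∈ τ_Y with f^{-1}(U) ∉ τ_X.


f is NOT continuous.

Compute f^{-1}(U) for each U ∈ τ_Y:
  U = ∅: f^{-1}(U) = ∅ ∈ τ_X ✓.
  U = {x45}: f^{-1}(U) = {J} ∈ τ_X ✓.
  U = {x46}: f^{-1}(U) = {I, K, L} ∉ τ_X ✗.
  U = {x45, x46}: f^{-1}(U) = {I, J, K, L} ∈ τ_X ✓.
Found U = {x46} with f^{-1}(U) = {I, K, L} not in τ_X. Therefore f is NOT continuous.


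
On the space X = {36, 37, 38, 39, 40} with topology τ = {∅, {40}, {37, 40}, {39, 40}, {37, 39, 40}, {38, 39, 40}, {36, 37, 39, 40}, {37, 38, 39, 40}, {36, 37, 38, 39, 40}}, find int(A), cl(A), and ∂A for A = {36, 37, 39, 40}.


int(A) = {36, 37, 39, 40}, cl(A) = {36, 37, 38, 39, 40}, ∂A = {38}.

Closed sets in (X, τ) are complements of opens:
  closed(X, τ) = {∅, {36}, {38}, {36, 37}, {36, 38}, {36, 37, 38}, {36, 38, 39}, {36, 37, 38, 39}, {36, 37, 38, 39, 40}}.
int(A) = ⋃ {U ∈ τ : U ⊆ A}. Opens contained in A: ∅, {40}, {37, 40}, {39, 40}, {37, 39, 40}, {36, 37, 39, 40}.
Taking the union of these: int(A) = {36, 37, 39, 40}.
cl(A) = ⋂ {C closed : A ⊆ C}. Closed sets containing A: {36, 37, 38, 39, 40}.
Intersecting these: cl(A) = {36, 37, 38, 39, 40}.
∂A = cl(A) ∖ int(A) = {36, 37, 38, 39, 40} ∖ {36, 37, 39, 40} = {38}.


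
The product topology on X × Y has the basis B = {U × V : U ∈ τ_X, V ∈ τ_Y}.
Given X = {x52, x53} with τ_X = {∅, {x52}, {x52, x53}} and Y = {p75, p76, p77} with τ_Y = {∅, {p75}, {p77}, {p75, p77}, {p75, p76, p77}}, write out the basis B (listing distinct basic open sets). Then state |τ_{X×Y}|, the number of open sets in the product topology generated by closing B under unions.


Basis B = {∅ × ∅, {x52} × {p75}, {x52} × {p77}, {x52} × {p75, p77}, {x52, x53} × {p75}, {x52, x53} × {p77}, {x52} × {p75, p76, p77}, {x52, x53} × {p75, p77}, {x52, x53} × {p75, p76, p77}}; |τ_{X×Y}| = 14.

Enumerate products U × V with U ∈ τ_X, V ∈ τ_Y (deduplicated):
  ∅ × ∅ = {} (∅)
  {x52} × {p75} = {(x52,p75)}
  {x52} × {p77} = {(x52,p77)}
  {x52} × {p75, p77} = {(x52,p75), (x52,p77)}
  {x52, x53} × {p75} = {(x52,p75), (x53,p75)}
  {x52, x53} × {p77} = {(x52,p77), (x53,p77)}
  {x52} × {p75, p76, p77} = {(x52,p75), (x52,p76), (x52,p77)}
  {x52, x53} × {p75, p77} = {(x52,p75), (x52,p77), (x53,p75), (x53,p77)}
  {x52, x53} × {p75, p76, p77} = {(x52,p75), (x52,p76), (x52,p77), (x53,p75), (x53,p76), (x53,p77)}
These 9 distinct sets form the basis B.
Close under arbitrary unions to get τ_{X×Y}; counting gives |τ_{X×Y}| = 14.


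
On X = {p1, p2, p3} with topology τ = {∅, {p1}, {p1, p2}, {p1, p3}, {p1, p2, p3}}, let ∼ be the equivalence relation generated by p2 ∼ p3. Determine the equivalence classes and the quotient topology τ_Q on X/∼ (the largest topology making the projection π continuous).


X/∼ = {[p1], [p2=p3]}; |τ_Q| = 3.

Equivalence classes: [p1], [p2=p3].
Quotient map π: X → X/∼ sends p1 ↦ [p1], p2 ↦ [p2=p3], p3 ↦ [p2=p3].
For each subset V ⊆ X/∼, compute π^{-1}(V) ⊆ X and check whether π^{-1}(V) ∈ τ. V is open in τ_Q iff π^{-1}(V) ∈ τ.
  V = {}: π^{-1}(V) = ∅ ∈ τ ✓.
  V = {[p1]}: π^{-1}(V) = {p1} ∈ τ ✓.
  V = {[p2=p3]}: π^{-1}(V) = {p2, p3} ∉ τ ✗.
  V = {[p1], [p2=p3]}: π^{-1}(V) = {p1, p2, p3} ∈ τ ✓.
Open sets in the quotient: τ_Q = {{}, {[p1]}, {[p1], [p2=p3]}} (3 elements).


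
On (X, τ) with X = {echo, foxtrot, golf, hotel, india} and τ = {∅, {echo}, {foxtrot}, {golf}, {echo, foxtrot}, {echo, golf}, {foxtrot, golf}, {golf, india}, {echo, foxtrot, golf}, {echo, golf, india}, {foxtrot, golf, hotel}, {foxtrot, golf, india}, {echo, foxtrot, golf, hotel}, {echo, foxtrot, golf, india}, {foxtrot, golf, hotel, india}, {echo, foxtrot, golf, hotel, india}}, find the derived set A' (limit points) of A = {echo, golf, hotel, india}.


A' = {hotel, india}

For each x ∈ X, list the open sets U ∈ τ with x ∈ U, then check whether U ∩ (A ∖ {x}) ≠ ∅ for every such U.
  x = echo: open {echo} ∋ x has {echo} ∩ (A ∖ {echo}) = ∅, so x is NOT a limit point.
  x = foxtrot: open {foxtrot} ∋ x has {foxtrot} ∩ (A ∖ {foxtrot}) = ∅, so x is NOT a limit point.
  x = golf: open {golf} ∋ x has {golf} ∩ (A ∖ {golf}) = ∅, so x is NOT a limit point.
  x = hotel: opens ∋ x are {foxtrot, golf, hotel}, {echo, foxtrot, golf, hotel}, {foxtrot, golf, hotel, india}, {echo, foxtrot, golf, hotel, india}; each meets A ∖ {hotel}, so x IS a limit point.
  x = india: opens ∋ x are {golf, india}, {echo, golf, india}, {foxtrot, golf, india}, {echo, foxtrot, golf, india}, {foxtrot, golf, hotel, india}, {echo, foxtrot, golf, hotel, india}; each meets A ∖ {india}, so x IS a limit point.
Collecting: A' = {hotel, india}.


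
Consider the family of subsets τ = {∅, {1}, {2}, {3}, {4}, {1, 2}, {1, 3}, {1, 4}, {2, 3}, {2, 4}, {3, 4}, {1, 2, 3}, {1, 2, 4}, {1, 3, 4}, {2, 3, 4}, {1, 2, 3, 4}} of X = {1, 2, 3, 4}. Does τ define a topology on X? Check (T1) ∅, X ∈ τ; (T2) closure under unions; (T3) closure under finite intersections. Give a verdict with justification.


τ IS a topology on X.

Axiom (T1): ∅ ∈ τ? Yes; X ∈ τ? Yes.
Axiom (T2/T3): check pairwise unions and intersections of members of τ.
All pairwise intersections and unions checked — each lies in τ. Therefore τ satisfies (T1), (T2), (T3): it IS a topology on X.


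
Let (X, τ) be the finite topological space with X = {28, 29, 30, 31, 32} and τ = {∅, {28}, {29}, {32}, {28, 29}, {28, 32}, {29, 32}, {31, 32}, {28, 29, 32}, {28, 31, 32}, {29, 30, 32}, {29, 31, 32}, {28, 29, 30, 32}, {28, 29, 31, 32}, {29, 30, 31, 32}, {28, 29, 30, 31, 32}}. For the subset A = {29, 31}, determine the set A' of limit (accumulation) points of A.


A' = {30}

For each x ∈ X, list the open sets U ∈ τ with x ∈ U, then check whether U ∩ (A ∖ {x}) ≠ ∅ for every such U.
  x = 28: open {28} ∋ x has {28} ∩ (A ∖ {28}) = ∅, so x is NOT a limit point.
  x = 29: open {29} ∋ x has {29} ∩ (A ∖ {29}) = ∅, so x is NOT a limit point.
  x = 30: opens ∋ x are {29, 30, 32}, {28, 29, 30, 32}, {29, 30, 31, 32}, {28, 29, 30, 31, 32}; each meets A ∖ {30}, so x IS a limit point.
  x = 31: open {31, 32} ∋ x has {31, 32} ∩ (A ∖ {31}) = ∅, so x is NOT a limit point.
  x = 32: open {32} ∋ x has {32} ∩ (A ∖ {32}) = ∅, so x is NOT a limit point.
Collecting: A' = {30}.


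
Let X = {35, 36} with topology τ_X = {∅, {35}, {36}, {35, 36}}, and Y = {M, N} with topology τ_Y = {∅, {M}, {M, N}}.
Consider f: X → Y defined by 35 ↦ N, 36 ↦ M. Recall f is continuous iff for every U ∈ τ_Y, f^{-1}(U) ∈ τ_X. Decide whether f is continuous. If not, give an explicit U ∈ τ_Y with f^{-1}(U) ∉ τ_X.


f IS continuous.

Compute f^{-1}(U) for each U ∈ τ_Y:
  U = ∅: f^{-1}(U) = ∅ ∈ τ_X ✓.
  U = {M}: f^{-1}(U) = {36} ∈ τ_X ✓.
  U = {M, N}: f^{-1}(U) = {35, 36} ∈ τ_X ✓.
Every preimage lies in τ_X, so f IS continuous.


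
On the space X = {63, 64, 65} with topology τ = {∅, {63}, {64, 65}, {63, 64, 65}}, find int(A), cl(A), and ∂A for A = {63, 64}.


int(A) = {63}, cl(A) = {63, 64, 65}, ∂A = {64, 65}.

Closed sets in (X, τ) are complements of opens:
  closed(X, τ) = {∅, {63}, {64, 65}, {63, 64, 65}}.
int(A) = ⋃ {U ∈ τ : U ⊆ A}. Opens contained in A: ∅, {63}.
Taking the union of these: int(A) = {63}.
cl(A) = ⋂ {C closed : A ⊆ C}. Closed sets containing A: {63, 64, 65}.
Intersecting these: cl(A) = {63, 64, 65}.
∂A = cl(A) ∖ int(A) = {63, 64, 65} ∖ {63} = {64, 65}.


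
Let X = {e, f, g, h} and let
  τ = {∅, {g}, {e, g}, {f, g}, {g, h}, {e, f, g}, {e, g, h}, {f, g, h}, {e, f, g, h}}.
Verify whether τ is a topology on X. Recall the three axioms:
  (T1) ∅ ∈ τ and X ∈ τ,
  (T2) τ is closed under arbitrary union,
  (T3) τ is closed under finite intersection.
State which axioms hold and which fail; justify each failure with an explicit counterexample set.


τ IS a topology on X.

Axiom (T1): ∅ ∈ τ? Yes; X ∈ τ? Yes.
Axiom (T2/T3): check pairwise unions and intersections of members of τ.
All pairwise intersections and unions checked — each lies in τ. Therefore τ satisfies (T1), (T2), (T3): it IS a topology on X.


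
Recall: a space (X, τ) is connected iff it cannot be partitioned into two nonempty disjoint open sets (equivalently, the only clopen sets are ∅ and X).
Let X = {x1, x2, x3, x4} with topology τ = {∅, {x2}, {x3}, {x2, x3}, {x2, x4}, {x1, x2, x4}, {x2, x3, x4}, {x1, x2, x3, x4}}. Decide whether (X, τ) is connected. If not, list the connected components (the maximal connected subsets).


(X, τ) is disconnected; components = [{x3}, {x1, x2, x4}].

Find clopen sets (U ∈ τ with X ∖ U ∈ τ):
  U = ∅, X ∖ U = {x1, x2, x3, x4} — both open, so U is clopen.
  U = {x3}, X ∖ U = {x1, x2, x4} — both open, so U is clopen.
  U = {x1, x2, x4}, X ∖ U = {x3} — both open, so U is clopen.
  U = {x1, x2, x3, x4}, X ∖ U = ∅ — both open, so U is clopen.
Nontrivial clopen(s) exist: e.g. {x3}. So (X, τ) is disconnected.
Compute connected components by grouping points that agree on all clopens:
  component: {x3}
  component: {x1, x2, x4}


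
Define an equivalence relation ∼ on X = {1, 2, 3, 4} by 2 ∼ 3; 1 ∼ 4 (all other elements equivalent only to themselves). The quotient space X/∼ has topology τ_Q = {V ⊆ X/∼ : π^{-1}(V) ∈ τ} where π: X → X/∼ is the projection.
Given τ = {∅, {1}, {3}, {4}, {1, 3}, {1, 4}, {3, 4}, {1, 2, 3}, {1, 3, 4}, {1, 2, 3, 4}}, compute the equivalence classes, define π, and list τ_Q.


X/∼ = {[1=4], [2=3]}; |τ_Q| = 3.

Equivalence classes: [1=4], [2=3].
Quotient map π: X → X/∼ sends 1 ↦ [1=4], 2 ↦ [2=3], 3 ↦ [2=3], 4 ↦ [1=4].
For each subset V ⊆ X/∼, compute π^{-1}(V) ⊆ X and check whether π^{-1}(V) ∈ τ. V is open in τ_Q iff π^{-1}(V) ∈ τ.
  V = {}: π^{-1}(V) = ∅ ∈ τ ✓.
  V = {[1=4]}: π^{-1}(V) = {1, 4} ∈ τ ✓.
  V = {[2=3]}: π^{-1}(V) = {2, 3} ∉ τ ✗.
  V = {[1=4], [2=3]}: π^{-1}(V) = {1, 2, 3, 4} ∈ τ ✓.
Open sets in the quotient: τ_Q = {{}, {[1=4]}, {[1=4], [2=3]}} (3 elements).


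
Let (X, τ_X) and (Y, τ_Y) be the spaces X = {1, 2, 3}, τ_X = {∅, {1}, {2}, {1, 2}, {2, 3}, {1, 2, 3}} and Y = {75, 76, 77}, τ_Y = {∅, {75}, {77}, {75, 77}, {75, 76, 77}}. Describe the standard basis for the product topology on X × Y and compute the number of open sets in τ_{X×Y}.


Basis B = {∅ × ∅, {1} × {75}, {1} × {77}, {2} × {75}, {2} × {77}, {1} × {75, 77}, {1, 2} × {75}, {1, 2} × {77}, {2} × {75, 77}, {2, 3} × {75}, {2, 3} × {77}, {1} × {75, 76, 77}, {1, 2, 3} × {75}, {1, 2, 3} × {77}, {2} × {75, 76, 77}, {1, 2} × {75, 77}, {2, 3} × {75, 77}, {1, 2} × {75, 76, 77}, {1, 2, 3} × {75, 77}, {2, 3} × {75, 76, 77}, {1, 2, 3} × {75, 76, 77}}; |τ_{X×Y}| = 70.

Enumerate products U × V with U ∈ τ_X, V ∈ τ_Y (deduplicated):
  ∅ × ∅ = {} (∅)
  {1} × {75} = {(1,75)}
  {1} × {77} = {(1,77)}
  {2} × {75} = {(2,75)}
  {2} × {77} = {(2,77)}
  {1} × {75, 77} = {(1,75), (1,77)}
  {1, 2} × {75} = {(1,75), (2,75)}
  {1, 2} × {77} = {(1,77), (2,77)}
  {2} × {75, 77} = {(2,75), (2,77)}
  {2, 3} × {75} = {(2,75), (3,75)}
  {2, 3} × {77} = {(2,77), (3,77)}
  {1} × {75, 76, 77} = {(1,75), (1,76), (1,77)}
  {1, 2, 3} × {75} = {(1,75), (2,75), (3,75)}
  {1, 2, 3} × {77} = {(1,77), (2,77), (3,77)}
  {2} × {75, 76, 77} = {(2,75), (2,76), (2,77)}
  {1, 2} × {75, 77} = {(1,75), (1,77), (2,75), (2,77)}
  {2, 3} × {75, 77} = {(2,75), (2,77), (3,75), (3,77)}
  {1, 2} × {75, 76, 77} = {(1,75), (1,76), (1,77), (2,75), (2,76), (2,77)}
  {1, 2, 3} × {75, 77} = {(1,75), (1,77), (2,75), (2,77), (3,75), (3,77)}
  {2, 3} × {75, 76, 77} = {(2,75), (2,76), (2,77), (3,75), (3,76), (3,77)}
  {1, 2, 3} × {75, 76, 77} = {(1,75), (1,76), (1,77), (2,75), (2,76), (2,77), (3,75), (3,76), (3,77)}
These 21 distinct sets form the basis B.
Close under arbitrary unions to get τ_{X×Y}; counting gives |τ_{X×Y}| = 70.


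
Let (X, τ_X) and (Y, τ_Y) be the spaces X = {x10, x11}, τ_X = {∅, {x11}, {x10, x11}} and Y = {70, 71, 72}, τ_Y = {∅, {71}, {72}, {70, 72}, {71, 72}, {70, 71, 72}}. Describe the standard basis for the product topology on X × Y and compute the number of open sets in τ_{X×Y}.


Basis B = {∅ × ∅, {x11} × {71}, {x11} × {72}, {x10, x11} × {71}, {x10, x11} × {72}, {x11} × {70, 72}, {x11} × {71, 72}, {x11} × {70, 71, 72}, {x10, x11} × {70, 72}, {x10, x11} × {71, 72}, {x10, x11} × {70, 71, 72}}; |τ_{X×Y}| = 18.

Enumerate products U × V with U ∈ τ_X, V ∈ τ_Y (deduplicated):
  ∅ × ∅ = {} (∅)
  {x11} × {71} = {(x11,71)}
  {x11} × {72} = {(x11,72)}
  {x10, x11} × {71} = {(x10,71), (x11,71)}
  {x10, x11} × {72} = {(x10,72), (x11,72)}
  {x11} × {70, 72} = {(x11,70), (x11,72)}
  {x11} × {71, 72} = {(x11,71), (x11,72)}
  {x11} × {70, 71, 72} = {(x11,70), (x11,71), (x11,72)}
  {x10, x11} × {70, 72} = {(x10,70), (x10,72), (x11,70), (x11,72)}
  {x10, x11} × {71, 72} = {(x10,71), (x10,72), (x11,71), (x11,72)}
  {x10, x11} × {70, 71, 72} = {(x10,70), (x10,71), (x10,72), (x11,70), (x11,71), (x11,72)}
These 11 distinct sets form the basis B.
Close under arbitrary unions to get τ_{X×Y}; counting gives |τ_{X×Y}| = 18.


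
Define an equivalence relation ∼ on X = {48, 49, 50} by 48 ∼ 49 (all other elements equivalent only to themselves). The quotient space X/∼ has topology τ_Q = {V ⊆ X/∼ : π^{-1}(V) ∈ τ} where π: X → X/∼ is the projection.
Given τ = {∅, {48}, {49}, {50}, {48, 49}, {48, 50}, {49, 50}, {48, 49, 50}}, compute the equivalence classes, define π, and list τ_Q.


X/∼ = {[48=49], [50]}; |τ_Q| = 4.

Equivalence classes: [48=49], [50].
Quotient map π: X → X/∼ sends 48 ↦ [48=49], 49 ↦ [48=49], 50 ↦ [50].
For each subset V ⊆ X/∼, compute π^{-1}(V) ⊆ X and check whether π^{-1}(V) ∈ τ. V is open in τ_Q iff π^{-1}(V) ∈ τ.
  V = {}: π^{-1}(V) = ∅ ∈ τ ✓.
  V = {[48=49]}: π^{-1}(V) = {48, 49} ∈ τ ✓.
  V = {[50]}: π^{-1}(V) = {50} ∈ τ ✓.
  V = {[48=49], [50]}: π^{-1}(V) = {48, 49, 50} ∈ τ ✓.
Open sets in the quotient: τ_Q = {{}, {[48=49]}, {[50]}, {[48=49], [50]}} (4 elements).
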